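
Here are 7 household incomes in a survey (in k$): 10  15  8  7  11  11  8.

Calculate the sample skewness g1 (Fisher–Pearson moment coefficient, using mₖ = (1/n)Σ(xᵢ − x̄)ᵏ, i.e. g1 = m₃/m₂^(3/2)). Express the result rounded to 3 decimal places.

0.761

x̄ = (10 + 15 + 8 + 7 + 11 + 11 + 8) / 7 = 10.0000
deviations (xᵢ − x̄): 0.0000, 5.0000, -2.0000, -3.0000, 1.0000, 1.0000, -2.0000
Σ(xᵢ − x̄)² = 44.0000 ⇒ m₂ = 44.0000/7 = 6.28571
Σ(xᵢ − x̄)³ = 84.0000 ⇒ m₃ = 84.0000/7 = 12.00000
m₂^(3/2) = 6.28571^(1.5) = 15.75912
g1 = m₃ / m₂^(3/2) = 12.00000 / 15.75912 ≈ 0.761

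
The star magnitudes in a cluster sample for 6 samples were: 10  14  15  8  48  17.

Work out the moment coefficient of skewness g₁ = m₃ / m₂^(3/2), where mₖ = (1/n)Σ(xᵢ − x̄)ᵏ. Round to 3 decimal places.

1.586

x̄ = (10 + 14 + 15 + 8 + 48 + 17) / 6 = 18.6667
deviations (xᵢ − x̄): -8.6667, -4.6667, -3.6667, -10.6667, 29.3333, -1.6667
Σ(xᵢ − x̄)² = 1087.3333 ⇒ m₂ = 1087.3333/6 = 181.22222
Σ(xᵢ − x̄)³ = 23219.5556 ⇒ m₃ = 23219.5556/6 = 3869.92593
m₂^(3/2) = 181.22222^(1.5) = 2439.59187
g₁ = m₃ / m₂^(3/2) = 3869.92593 / 2439.59187 ≈ 1.586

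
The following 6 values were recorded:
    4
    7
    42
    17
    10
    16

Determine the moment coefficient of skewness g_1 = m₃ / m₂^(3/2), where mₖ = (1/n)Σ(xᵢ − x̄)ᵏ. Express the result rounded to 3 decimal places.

1.271

x̄ = (4 + 7 + 42 + 17 + 10 + 16) / 6 = 16.0000
deviations (xᵢ − x̄): -12.0000, -9.0000, 26.0000, 1.0000, -6.0000, 0.0000
Σ(xᵢ − x̄)² = 938.0000 ⇒ m₂ = 938.0000/6 = 156.33333
Σ(xᵢ − x̄)³ = 14904.0000 ⇒ m₃ = 14904.0000/6 = 2484.00000
m₂^(3/2) = 156.33333^(1.5) = 1954.68771
g_1 = m₃ / m₂^(3/2) = 2484.00000 / 1954.68771 ≈ 1.271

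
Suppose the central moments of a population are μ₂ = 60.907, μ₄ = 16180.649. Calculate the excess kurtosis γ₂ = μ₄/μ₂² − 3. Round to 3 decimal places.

1.362

μ₂² = 60.907² = 3709.66265
μ₄/μ₂² = 16180.649 / 3709.66265 = 4.36176
γ₂ = 4.36176 − 3 ≈ 1.362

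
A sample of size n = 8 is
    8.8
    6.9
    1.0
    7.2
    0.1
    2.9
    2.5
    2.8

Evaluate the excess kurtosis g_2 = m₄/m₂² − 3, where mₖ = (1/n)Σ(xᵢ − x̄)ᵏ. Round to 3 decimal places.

-1.372

x̄ = 4.0250
Σ(xᵢ − x̄)² = 70.7950 ⇒ m₂ = 8.84938
Σ(xᵢ − x̄)⁴ = 1020.1375 ⇒ m₄ = 127.51719
m₂² = 78.31144
g_2 = m₄/m₂² − 3 = 1.62833 − 3 ≈ -1.372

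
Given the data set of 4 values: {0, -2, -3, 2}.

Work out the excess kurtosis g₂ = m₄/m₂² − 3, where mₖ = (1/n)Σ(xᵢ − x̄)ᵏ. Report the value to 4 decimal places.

-1.4266

x̄ = -0.7500
Σ(xᵢ − x̄)² = 14.7500 ⇒ m₂ = 3.68750
Σ(xᵢ − x̄)⁴ = 85.5781 ⇒ m₄ = 21.39453
m₂² = 13.59766
g₂ = m₄/m₂² − 3 = 1.57340 − 3 ≈ -1.4266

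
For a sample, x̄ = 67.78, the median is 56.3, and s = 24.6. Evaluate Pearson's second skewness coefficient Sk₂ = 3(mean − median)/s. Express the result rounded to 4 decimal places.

1.4000

Sk₂ = 3(67.78 − 56.3) / 24.6 = 3 × 11.4800 / 24.6
    = 34.4400 / 24.6 ≈ 1.4000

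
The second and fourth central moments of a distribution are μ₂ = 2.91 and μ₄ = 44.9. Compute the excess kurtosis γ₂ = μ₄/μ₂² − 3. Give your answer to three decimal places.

2.302

μ₂² = 2.91² = 8.46810
μ₄/μ₂² = 44.9 / 8.46810 = 5.30225
γ₂ = 5.30225 − 3 ≈ 2.302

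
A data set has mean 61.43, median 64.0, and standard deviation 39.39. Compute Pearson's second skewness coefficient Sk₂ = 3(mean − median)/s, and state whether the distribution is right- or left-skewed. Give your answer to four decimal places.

Sk₂ = 3(61.43 − 64.0) / 39.39 = 3 × -2.5700 / 39.39
    = -7.7100 / 39.39 ≈ -0.1957
Sk₂ < 0 ⇒ mean < median ⇒ left-skewed (negative skew).

-0.1957, left-skewed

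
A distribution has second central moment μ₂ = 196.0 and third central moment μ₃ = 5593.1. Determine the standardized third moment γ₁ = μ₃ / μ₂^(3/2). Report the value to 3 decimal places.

2.038

σ = √μ₂ = √196.0 = 14.00000
σ³ = μ₂^(3/2) = 2744.00000
γ₁ = μ₃/σ³ = 5593.1 / 2744.00000 ≈ 2.038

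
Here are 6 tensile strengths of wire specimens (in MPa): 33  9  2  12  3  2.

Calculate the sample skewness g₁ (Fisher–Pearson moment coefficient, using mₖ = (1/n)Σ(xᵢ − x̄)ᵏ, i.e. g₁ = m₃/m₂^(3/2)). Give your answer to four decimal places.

x̄ = (33 + 9 + 2 + 12 + 3 + 2) / 6 = 10.1667
deviations (xᵢ − x̄): 22.8333, -1.1667, -8.1667, 1.8333, -7.1667, -8.1667
Σ(xᵢ − x̄)² = 710.8333 ⇒ m₂ = 710.8333/6 = 118.47222
Σ(xᵢ − x̄)³ = 10451.5556 ⇒ m₃ = 10451.5556/6 = 1741.92593
m₂^(3/2) = 118.47222^(1.5) = 1289.51026
g₁ = m₃ / m₂^(3/2) = 1741.92593 / 1289.51026 ≈ 1.3508

1.3508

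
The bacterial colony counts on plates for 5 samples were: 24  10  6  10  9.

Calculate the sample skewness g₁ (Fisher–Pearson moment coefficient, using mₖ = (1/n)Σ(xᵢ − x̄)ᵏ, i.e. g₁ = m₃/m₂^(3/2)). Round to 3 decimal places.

1.285

x̄ = (24 + 10 + 6 + 10 + 9) / 5 = 11.8000
deviations (xᵢ − x̄): 12.2000, -1.8000, -5.8000, -1.8000, -2.8000
Σ(xᵢ − x̄)² = 196.8000 ⇒ m₂ = 196.8000/5 = 39.36000
Σ(xᵢ − x̄)³ = 1587.1200 ⇒ m₃ = 1587.1200/5 = 317.42400
m₂^(3/2) = 39.36000^(1.5) = 246.93499
g₁ = m₃ / m₂^(3/2) = 317.42400 / 246.93499 ≈ 1.285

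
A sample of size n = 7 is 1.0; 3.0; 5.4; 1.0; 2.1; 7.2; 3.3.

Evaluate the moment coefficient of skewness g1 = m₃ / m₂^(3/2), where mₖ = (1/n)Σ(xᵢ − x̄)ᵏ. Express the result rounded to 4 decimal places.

0.6492

x̄ = (1.0 + 3.0 + 5.4 + 1.0 + 2.1 + 7.2 + 3.3) / 7 = 3.2857
deviations (xᵢ − x̄): -2.2857, -0.2857, 2.1143, -2.2857, -1.1857, 3.9143, 0.0143
Σ(xᵢ − x̄)² = 31.7286 ⇒ m₂ = 31.7286/7 = 4.53265
Σ(xᵢ − x̄)³ = 43.8508 ⇒ m₃ = 43.8508/7 = 6.26440
m₂^(3/2) = 4.53265^(1.5) = 9.65003
g1 = m₃ / m₂^(3/2) = 6.26440 / 9.65003 ≈ 0.6492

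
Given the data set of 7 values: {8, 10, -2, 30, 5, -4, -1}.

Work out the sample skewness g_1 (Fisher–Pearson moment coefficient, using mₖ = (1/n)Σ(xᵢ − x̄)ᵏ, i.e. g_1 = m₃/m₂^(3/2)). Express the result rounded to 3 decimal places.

x̄ = (8 + 10 - 2 + 30 + 5 - 4 - 1) / 7 = 6.5714
deviations (xᵢ − x̄): 1.4286, 3.4286, -8.5714, 23.4286, -1.5714, -10.5714, -7.5714
Σ(xᵢ − x̄)² = 807.7143 ⇒ m₂ = 807.7143/7 = 115.38776
Σ(xᵢ − x̄)³ = 10654.0408 ⇒ m₃ = 10654.0408/7 = 1522.00583
m₂^(3/2) = 115.38776^(1.5) = 1239.48018
g_1 = m₃ / m₂^(3/2) = 1522.00583 / 1239.48018 ≈ 1.228

1.228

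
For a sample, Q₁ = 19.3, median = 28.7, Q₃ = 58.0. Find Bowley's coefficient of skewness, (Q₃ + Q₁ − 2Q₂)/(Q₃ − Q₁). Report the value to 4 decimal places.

0.5142

numerator: Q₃ + Q₁ − 2Q₂ = 58.0 + 19.3 − 2×28.7 = 19.9000
denominator: Q₃ − Q₁ = 58.0 − 19.3 = 38.7000
Bowley skewness = 19.9000 / 38.7000 ≈ 0.5142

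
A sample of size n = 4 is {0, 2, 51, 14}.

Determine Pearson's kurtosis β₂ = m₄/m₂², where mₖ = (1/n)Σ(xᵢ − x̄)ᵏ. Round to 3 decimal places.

x̄ = 16.7500
Σ(xᵢ − x̄)² = 1678.7500 ⇒ m₂ = 419.68750
Σ(xᵢ − x̄)⁴ = 1502181.5781 ⇒ m₄ = 375545.39453
m₂² = 176137.59766
β₂ = m₄/m₂² = 375545.39453 / 176137.59766 ≈ 2.132

2.132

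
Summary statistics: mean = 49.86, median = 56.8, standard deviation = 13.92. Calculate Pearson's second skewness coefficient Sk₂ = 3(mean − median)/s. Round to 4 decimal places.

Sk₂ = 3(49.86 − 56.8) / 13.92 = 3 × -6.9400 / 13.92
    = -20.8200 / 13.92 ≈ -1.4957

-1.4957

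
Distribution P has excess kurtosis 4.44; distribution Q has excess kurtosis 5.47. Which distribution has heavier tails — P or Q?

Higher excess kurtosis ⇒ heavier tails relative to the normal distribution.
4.44 vs 5.47: the larger is 5.47, so Q has heavier tails.

Q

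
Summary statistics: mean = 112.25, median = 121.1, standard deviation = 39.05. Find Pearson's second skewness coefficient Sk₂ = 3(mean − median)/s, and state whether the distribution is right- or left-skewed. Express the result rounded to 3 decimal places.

-0.680, left-skewed

Sk₂ = 3(112.25 − 121.1) / 39.05 = 3 × -8.8500 / 39.05
    = -26.5500 / 39.05 ≈ -0.680
Sk₂ < 0 ⇒ mean < median ⇒ left-skewed (negative skew).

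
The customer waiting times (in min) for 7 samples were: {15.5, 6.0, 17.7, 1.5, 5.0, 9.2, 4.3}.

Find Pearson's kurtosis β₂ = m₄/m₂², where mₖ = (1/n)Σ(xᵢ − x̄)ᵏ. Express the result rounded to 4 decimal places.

1.8317

x̄ = 8.4571
Σ(xᵢ − x̄)² = 219.2571 ⇒ m₂ = 31.32245
Σ(xᵢ − x̄)⁴ = 12579.6995 ⇒ m₄ = 1797.09992
m₂² = 981.09581
β₂ = m₄/m₂² = 1797.09992 / 981.09581 ≈ 1.8317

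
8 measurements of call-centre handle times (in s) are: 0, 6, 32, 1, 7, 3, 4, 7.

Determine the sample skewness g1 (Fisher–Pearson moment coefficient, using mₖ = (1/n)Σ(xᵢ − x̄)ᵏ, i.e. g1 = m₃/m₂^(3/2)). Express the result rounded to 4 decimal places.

1.9731

x̄ = (0 + 6 + 32 + 1 + 7 + 3 + 4 + 7) / 8 = 7.5000
deviations (xᵢ − x̄): -7.5000, -1.5000, 24.5000, -6.5000, -0.5000, -4.5000, -3.5000, -0.5000
Σ(xᵢ − x̄)² = 734.0000 ⇒ m₂ = 734.0000/8 = 91.75000
Σ(xᵢ − x̄)³ = 13872.0000 ⇒ m₃ = 13872.0000/8 = 1734.00000
m₂^(3/2) = 91.75000^(1.5) = 878.83857
g1 = m₃ / m₂^(3/2) = 1734.00000 / 878.83857 ≈ 1.9731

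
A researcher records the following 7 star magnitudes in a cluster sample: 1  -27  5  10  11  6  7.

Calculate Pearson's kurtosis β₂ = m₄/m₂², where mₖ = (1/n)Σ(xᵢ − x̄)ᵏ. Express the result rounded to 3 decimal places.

4.596

x̄ = 1.8571
Σ(xᵢ − x̄)² = 1036.8571 ⇒ m₂ = 148.12245
Σ(xᵢ − x̄)⁴ = 705923.3994 ⇒ m₄ = 100846.19992
m₂² = 21940.25989
β₂ = m₄/m₂² = 100846.19992 / 21940.25989 ≈ 4.596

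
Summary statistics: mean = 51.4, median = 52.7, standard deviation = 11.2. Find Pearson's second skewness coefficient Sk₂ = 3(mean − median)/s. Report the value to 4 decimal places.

Sk₂ = 3(51.4 − 52.7) / 11.2 = 3 × -1.3000 / 11.2
    = -3.9000 / 11.2 ≈ -0.3482

-0.3482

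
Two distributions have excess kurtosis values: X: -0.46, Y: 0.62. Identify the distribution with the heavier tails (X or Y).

Higher excess kurtosis ⇒ heavier tails relative to the normal distribution.
-0.46 vs 0.62: the larger is 0.62, so Y has heavier tails. (Y is leptokurtic — heavier-than-normal tails; the other is platykurtic.)

Y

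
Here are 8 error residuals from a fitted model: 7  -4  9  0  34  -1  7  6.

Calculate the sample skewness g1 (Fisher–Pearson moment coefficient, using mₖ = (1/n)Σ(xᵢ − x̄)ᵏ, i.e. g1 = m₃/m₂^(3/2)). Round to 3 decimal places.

x̄ = (7 - 4 + 9 + 0 + 34 - 1 + 7 + 6) / 8 = 7.2500
deviations (xᵢ − x̄): -0.2500, -11.2500, 1.7500, -7.2500, 26.7500, -8.2500, -0.2500, -1.2500
Σ(xᵢ − x̄)² = 967.5000 ⇒ m₂ = 967.5000/8 = 120.93750
Σ(xᵢ − x̄)³ = 16778.2500 ⇒ m₃ = 16778.2500/8 = 2097.28125
m₂^(3/2) = 120.93750^(1.5) = 1329.96888
g1 = m₃ / m₂^(3/2) = 2097.28125 / 1329.96888 ≈ 1.577

1.577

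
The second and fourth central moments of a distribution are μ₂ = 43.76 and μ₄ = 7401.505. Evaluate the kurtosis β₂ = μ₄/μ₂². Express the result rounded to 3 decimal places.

μ₂² = 43.76² = 1914.93760
μ₄/μ₂² = 7401.505 / 1914.93760 = 3.86514
β₂ ≈ 3.865

3.865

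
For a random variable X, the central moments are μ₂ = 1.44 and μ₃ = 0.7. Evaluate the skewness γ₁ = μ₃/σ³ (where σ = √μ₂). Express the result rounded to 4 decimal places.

0.4051

σ = √μ₂ = √1.44 = 1.20000
σ³ = μ₂^(3/2) = 1.72800
γ₁ = μ₃/σ³ = 0.7 / 1.72800 ≈ 0.4051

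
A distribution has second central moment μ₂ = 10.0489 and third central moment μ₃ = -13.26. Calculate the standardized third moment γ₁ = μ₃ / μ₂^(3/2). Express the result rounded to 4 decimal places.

σ = √μ₂ = √10.0489 = 3.17000
σ³ = μ₂^(3/2) = 31.85501
γ₁ = μ₃/σ³ = -13.26 / 31.85501 ≈ -0.4163

-0.4163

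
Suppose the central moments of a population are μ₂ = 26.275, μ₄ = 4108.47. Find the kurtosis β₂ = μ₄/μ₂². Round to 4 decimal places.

5.9511

μ₂² = 26.275² = 690.37562
μ₄/μ₂² = 4108.47 / 690.37562 = 5.95106
β₂ ≈ 5.9511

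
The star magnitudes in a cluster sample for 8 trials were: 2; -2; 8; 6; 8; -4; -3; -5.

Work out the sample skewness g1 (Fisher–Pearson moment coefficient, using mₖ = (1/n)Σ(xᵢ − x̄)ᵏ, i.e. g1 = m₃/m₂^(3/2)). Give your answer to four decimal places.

x̄ = (2 - 2 + 8 + 6 + 8 - 4 - 3 - 5) / 8 = 1.2500
deviations (xᵢ − x̄): 0.7500, -3.2500, 6.7500, 4.7500, 6.7500, -5.2500, -4.2500, -6.2500
Σ(xᵢ − x̄)² = 209.5000 ⇒ m₂ = 209.5000/8 = 26.18750
Σ(xᵢ − x̄)³ = 222.7500 ⇒ m₃ = 222.7500/8 = 27.84375
m₂^(3/2) = 26.18750^(1.5) = 134.01119
g1 = m₃ / m₂^(3/2) = 27.84375 / 134.01119 ≈ 0.2078

0.2078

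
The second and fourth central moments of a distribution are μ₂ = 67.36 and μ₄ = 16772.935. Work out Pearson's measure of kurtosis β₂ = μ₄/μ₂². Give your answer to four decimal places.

3.6966

μ₂² = 67.36² = 4537.36960
μ₄/μ₂² = 16772.935 / 4537.36960 = 3.69662
β₂ ≈ 3.6966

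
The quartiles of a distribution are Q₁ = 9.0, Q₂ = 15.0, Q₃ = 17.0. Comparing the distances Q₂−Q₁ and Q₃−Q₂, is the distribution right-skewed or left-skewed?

Q₂ − Q₁ = 6.0;  Q₃ − Q₂ = 2.0
Q₂ − Q₁ > Q₃ − Q₂ ⇒ the lower half is more spread out ⇒ left-skewed.

left-skewed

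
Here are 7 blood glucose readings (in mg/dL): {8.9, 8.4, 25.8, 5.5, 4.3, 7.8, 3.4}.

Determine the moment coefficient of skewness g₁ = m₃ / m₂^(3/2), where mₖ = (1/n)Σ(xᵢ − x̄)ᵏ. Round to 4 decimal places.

x̄ = (8.9 + 8.4 + 25.8 + 5.5 + 4.3 + 7.8 + 3.4) / 7 = 9.1571
deviations (xᵢ − x̄): -0.2571, -0.7571, 16.6429, -3.6571, -4.8571, -1.3571, -5.7571
Σ(xᵢ − x̄)² = 349.5771 ⇒ m₂ = 349.5771/7 = 49.93959
Σ(xᵢ − x̄)³ = 4252.5452 ⇒ m₃ = 4252.5452/7 = 607.50645
m₂^(3/2) = 49.93959^(1.5) = 352.91286
g₁ = m₃ / m₂^(3/2) = 607.50645 / 352.91286 ≈ 1.7214

1.7214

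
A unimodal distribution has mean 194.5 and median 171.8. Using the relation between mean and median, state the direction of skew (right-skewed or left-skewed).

mean − median = 194.5 − 171.8 = 22.7
mean > median ⇒ the longer tail is on the right ⇒ right-skewed (positively skewed).

right-skewed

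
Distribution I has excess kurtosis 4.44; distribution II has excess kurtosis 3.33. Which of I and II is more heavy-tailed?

Higher excess kurtosis ⇒ heavier tails relative to the normal distribution.
4.44 vs 3.33: the larger is 4.44, so I has heavier tails.

I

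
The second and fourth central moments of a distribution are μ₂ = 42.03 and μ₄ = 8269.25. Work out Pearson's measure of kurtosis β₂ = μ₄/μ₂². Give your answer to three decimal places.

4.681

μ₂² = 42.03² = 1766.52090
μ₄/μ₂² = 8269.25 / 1766.52090 = 4.68109
β₂ ≈ 4.681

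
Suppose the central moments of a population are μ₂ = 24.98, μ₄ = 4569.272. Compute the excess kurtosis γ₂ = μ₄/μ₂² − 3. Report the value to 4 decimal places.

μ₂² = 24.98² = 624.00040
μ₄/μ₂² = 4569.272 / 624.00040 = 7.32255
γ₂ = 7.32255 − 3 ≈ 4.3225

4.3225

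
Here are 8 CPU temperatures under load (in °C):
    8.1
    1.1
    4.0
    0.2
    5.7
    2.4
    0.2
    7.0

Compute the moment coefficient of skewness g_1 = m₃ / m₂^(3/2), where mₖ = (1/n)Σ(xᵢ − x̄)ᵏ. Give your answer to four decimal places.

x̄ = (8.1 + 1.1 + 4.0 + 0.2 + 5.7 + 2.4 + 0.2 + 7.0) / 8 = 3.5875
deviations (xᵢ − x̄): 4.5125, -2.4875, 0.4125, -3.3875, 2.1125, -1.1875, -3.3875, 3.4125
Σ(xᵢ − x̄)² = 67.1887 ⇒ m₂ = 67.1887/8 = 8.39859
Σ(xᵢ − x̄)³ = 46.3126 ⇒ m₃ = 46.3126/8 = 5.78907
m₂^(3/2) = 8.39859^(1.5) = 24.33940
g_1 = m₃ / m₂^(3/2) = 5.78907 / 24.33940 ≈ 0.2378

0.2378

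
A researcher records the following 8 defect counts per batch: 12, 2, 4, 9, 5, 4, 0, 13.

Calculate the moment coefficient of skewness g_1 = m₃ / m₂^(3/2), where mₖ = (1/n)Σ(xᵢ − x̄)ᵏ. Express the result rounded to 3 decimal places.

x̄ = (12 + 2 + 4 + 9 + 5 + 4 + 0 + 13) / 8 = 6.1250
deviations (xᵢ − x̄): 5.8750, -4.1250, -2.1250, 2.8750, -1.1250, -2.1250, -6.1250, 6.8750
Σ(xᵢ − x̄)² = 154.8750 ⇒ m₂ = 154.8750/8 = 19.35938
Σ(xᵢ − x̄)³ = 230.9063 ⇒ m₃ = 230.9063/8 = 28.86328
m₂^(3/2) = 19.35938^(1.5) = 85.17988
g_1 = m₃ / m₂^(3/2) = 28.86328 / 85.17988 ≈ 0.339

0.339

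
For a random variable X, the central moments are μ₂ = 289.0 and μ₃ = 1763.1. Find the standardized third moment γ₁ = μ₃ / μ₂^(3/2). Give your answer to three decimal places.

0.359

σ = √μ₂ = √289.0 = 17.00000
σ³ = μ₂^(3/2) = 4913.00000
γ₁ = μ₃/σ³ = 1763.1 / 4913.00000 ≈ 0.359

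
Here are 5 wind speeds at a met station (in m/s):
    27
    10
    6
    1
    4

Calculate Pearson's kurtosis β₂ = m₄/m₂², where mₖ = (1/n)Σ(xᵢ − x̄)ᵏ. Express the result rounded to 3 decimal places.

x̄ = 9.6000
Σ(xᵢ − x̄)² = 421.2000 ⇒ m₂ = 84.24000
Σ(xᵢ − x̄)⁴ = 98285.1360 ⇒ m₄ = 19657.02720
m₂² = 7096.37760
β₂ = m₄/m₂² = 19657.02720 / 7096.37760 ≈ 2.770

2.770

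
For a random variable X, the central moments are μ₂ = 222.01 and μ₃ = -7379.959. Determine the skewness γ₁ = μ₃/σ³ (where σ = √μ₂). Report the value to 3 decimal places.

σ = √μ₂ = √222.01 = 14.90000
σ³ = μ₂^(3/2) = 3307.94900
γ₁ = μ₃/σ³ = -7379.959 / 3307.94900 ≈ -2.231

-2.231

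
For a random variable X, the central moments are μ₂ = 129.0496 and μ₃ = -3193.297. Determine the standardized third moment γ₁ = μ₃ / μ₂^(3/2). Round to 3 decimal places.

σ = √μ₂ = √129.0496 = 11.36000
σ³ = μ₂^(3/2) = 1466.00346
γ₁ = μ₃/σ³ = -3193.297 / 1466.00346 ≈ -2.178

-2.178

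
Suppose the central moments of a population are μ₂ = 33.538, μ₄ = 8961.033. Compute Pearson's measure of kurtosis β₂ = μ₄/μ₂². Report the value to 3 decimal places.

7.967

μ₂² = 33.538² = 1124.79744
μ₄/μ₂² = 8961.033 / 1124.79744 = 7.96680
β₂ ≈ 7.967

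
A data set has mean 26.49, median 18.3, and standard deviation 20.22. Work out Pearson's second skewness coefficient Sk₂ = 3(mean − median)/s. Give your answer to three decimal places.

Sk₂ = 3(26.49 − 18.3) / 20.22 = 3 × 8.1900 / 20.22
    = 24.5700 / 20.22 ≈ 1.215

1.215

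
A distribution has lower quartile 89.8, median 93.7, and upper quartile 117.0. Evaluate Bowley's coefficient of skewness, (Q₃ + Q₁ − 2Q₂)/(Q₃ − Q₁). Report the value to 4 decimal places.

0.7132

numerator: Q₃ + Q₁ − 2Q₂ = 117.0 + 89.8 − 2×93.7 = 19.4000
denominator: Q₃ − Q₁ = 117.0 − 89.8 = 27.2000
Bowley skewness = 19.4000 / 27.2000 ≈ 0.7132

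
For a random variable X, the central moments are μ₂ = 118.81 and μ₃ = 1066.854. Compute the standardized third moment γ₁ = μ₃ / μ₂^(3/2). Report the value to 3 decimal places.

0.824

σ = √μ₂ = √118.81 = 10.90000
σ³ = μ₂^(3/2) = 1295.02900
γ₁ = μ₃/σ³ = 1066.854 / 1295.02900 ≈ 0.824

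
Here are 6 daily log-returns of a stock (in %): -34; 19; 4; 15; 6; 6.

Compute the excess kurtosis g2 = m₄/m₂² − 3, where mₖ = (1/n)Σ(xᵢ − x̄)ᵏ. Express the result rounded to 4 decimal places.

0.5725

x̄ = 2.6667
Σ(xᵢ − x̄)² = 1787.3333 ⇒ m₂ = 297.88889
Σ(xᵢ − x̄)⁴ = 1902089.1111 ⇒ m₄ = 317014.85185
m₂² = 88737.79012
g2 = m₄/m₂² − 3 = 3.57249 − 3 ≈ 0.5725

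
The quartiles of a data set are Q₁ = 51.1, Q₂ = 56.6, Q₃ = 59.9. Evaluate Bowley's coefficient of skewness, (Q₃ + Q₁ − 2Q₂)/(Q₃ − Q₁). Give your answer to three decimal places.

numerator: Q₃ + Q₁ − 2Q₂ = 59.9 + 51.1 − 2×56.6 = -2.2000
denominator: Q₃ − Q₁ = 59.9 − 51.1 = 8.8000
Bowley skewness = -2.2000 / 8.8000 ≈ -0.250

-0.250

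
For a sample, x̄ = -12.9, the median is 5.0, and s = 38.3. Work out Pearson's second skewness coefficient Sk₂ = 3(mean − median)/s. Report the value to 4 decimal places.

Sk₂ = 3(-12.9 − 5.0) / 38.3 = 3 × -17.9000 / 38.3
    = -53.7000 / 38.3 ≈ -1.4021

-1.4021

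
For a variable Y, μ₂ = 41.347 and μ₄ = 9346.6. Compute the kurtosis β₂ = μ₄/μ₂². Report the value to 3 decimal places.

5.467

μ₂² = 41.347² = 1709.57441
μ₄/μ₂² = 9346.6 / 1709.57441 = 5.46721
β₂ ≈ 5.467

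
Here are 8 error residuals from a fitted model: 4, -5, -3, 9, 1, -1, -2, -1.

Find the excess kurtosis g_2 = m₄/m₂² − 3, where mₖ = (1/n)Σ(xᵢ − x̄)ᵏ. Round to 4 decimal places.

x̄ = 0.2500
Σ(xᵢ − x̄)² = 137.5000 ⇒ m₂ = 17.18750
Σ(xᵢ − x̄)⁴ = 6961.6563 ⇒ m₄ = 870.20703
m₂² = 295.41016
g_2 = m₄/m₂² − 3 = 2.94576 − 3 ≈ -0.0542

-0.0542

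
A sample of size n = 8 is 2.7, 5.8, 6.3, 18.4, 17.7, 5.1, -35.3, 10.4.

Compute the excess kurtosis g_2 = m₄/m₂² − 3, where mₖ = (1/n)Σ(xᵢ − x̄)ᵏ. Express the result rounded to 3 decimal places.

1.922

x̄ = 3.8875
Σ(xᵢ − x̄)² = 1991.8288 ⇒ m₂ = 248.97859
Σ(xᵢ − x̄)⁴ = 2440859.0183 ⇒ m₄ = 305107.37729
m₂² = 61990.34015
g_2 = m₄/m₂² − 3 = 4.92185 − 3 ≈ 1.922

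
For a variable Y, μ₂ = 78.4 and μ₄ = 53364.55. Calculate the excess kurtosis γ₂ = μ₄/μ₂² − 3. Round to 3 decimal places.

5.682

μ₂² = 78.4² = 6146.56000
μ₄/μ₂² = 53364.55 / 6146.56000 = 8.68202
γ₂ = 8.68202 − 3 ≈ 5.682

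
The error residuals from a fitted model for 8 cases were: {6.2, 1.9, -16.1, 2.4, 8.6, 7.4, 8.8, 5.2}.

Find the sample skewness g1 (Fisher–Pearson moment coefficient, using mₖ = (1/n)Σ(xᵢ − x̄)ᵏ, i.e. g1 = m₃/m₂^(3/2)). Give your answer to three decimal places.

-1.840

x̄ = (6.2 + 1.9 - 16.1 + 2.4 + 8.6 + 7.4 + 8.8 + 5.2) / 8 = 3.0500
deviations (xᵢ − x̄): 3.1500, -1.1500, -19.1500, -0.6500, 5.5500, 4.3500, 5.7500, 2.1500
Σ(xᵢ − x̄)² = 465.8000 ⇒ m₂ = 465.8000/8 = 58.22500
Σ(xᵢ − x̄)³ = -6539.9610 ⇒ m₃ = -6539.9610/8 = -817.49513
m₂^(3/2) = 58.22500^(1.5) = 444.28765
g1 = m₃ / m₂^(3/2) = -817.49513 / 444.28765 ≈ -1.840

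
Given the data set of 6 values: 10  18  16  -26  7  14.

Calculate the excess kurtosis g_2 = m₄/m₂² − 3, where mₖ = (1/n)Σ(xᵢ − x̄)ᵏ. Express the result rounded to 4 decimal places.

0.7823

x̄ = 6.5000
Σ(xᵢ − x̄)² = 1347.5000 ⇒ m₂ = 224.58333
Σ(xᵢ − x̄)⁴ = 1144613.3750 ⇒ m₄ = 190768.89583
m₂² = 50437.67361
g_2 = m₄/m₂² − 3 = 3.78227 − 3 ≈ 0.7823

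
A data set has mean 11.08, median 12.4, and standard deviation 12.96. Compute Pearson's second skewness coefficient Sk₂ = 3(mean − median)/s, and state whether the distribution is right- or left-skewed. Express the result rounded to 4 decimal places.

Sk₂ = 3(11.08 − 12.4) / 12.96 = 3 × -1.3200 / 12.96
    = -3.9600 / 12.96 ≈ -0.3056
Sk₂ < 0 ⇒ mean < median ⇒ left-skewed (negative skew).

-0.3056, left-skewed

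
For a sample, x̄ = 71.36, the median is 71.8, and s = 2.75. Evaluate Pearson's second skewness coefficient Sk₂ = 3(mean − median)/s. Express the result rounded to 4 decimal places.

-0.4800

Sk₂ = 3(71.36 − 71.8) / 2.75 = 3 × -0.4400 / 2.75
    = -1.3200 / 2.75 ≈ -0.4800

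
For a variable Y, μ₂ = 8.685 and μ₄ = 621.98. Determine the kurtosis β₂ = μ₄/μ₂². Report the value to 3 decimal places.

8.246

μ₂² = 8.685² = 75.42923
μ₄/μ₂² = 621.98 / 75.42923 = 8.24588
β₂ ≈ 8.246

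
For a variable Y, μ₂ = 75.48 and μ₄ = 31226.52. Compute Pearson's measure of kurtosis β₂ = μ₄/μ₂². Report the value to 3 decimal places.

μ₂² = 75.48² = 5697.23040
μ₄/μ₂² = 31226.52 / 5697.23040 = 5.48100
β₂ ≈ 5.481

5.481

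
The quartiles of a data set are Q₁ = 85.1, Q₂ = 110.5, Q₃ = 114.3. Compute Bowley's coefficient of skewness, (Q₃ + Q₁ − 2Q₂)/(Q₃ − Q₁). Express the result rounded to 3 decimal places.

-0.740

numerator: Q₃ + Q₁ − 2Q₂ = 114.3 + 85.1 − 2×110.5 = -21.6000
denominator: Q₃ − Q₁ = 114.3 − 85.1 = 29.2000
Bowley skewness = -21.6000 / 29.2000 ≈ -0.740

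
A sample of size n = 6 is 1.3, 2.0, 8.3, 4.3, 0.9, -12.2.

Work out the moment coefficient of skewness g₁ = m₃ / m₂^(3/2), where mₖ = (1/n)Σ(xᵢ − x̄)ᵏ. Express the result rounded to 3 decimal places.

x̄ = (1.3 + 2.0 + 8.3 + 4.3 + 0.9 - 12.2) / 6 = 0.7667
deviations (xᵢ − x̄): 0.5333, 1.2333, 7.5333, 3.5333, 0.1333, -12.9667
Σ(xᵢ − x̄)² = 239.1933 ⇒ m₂ = 239.1933/6 = 39.86556
Σ(xᵢ − x̄)³ = -1706.4764 ⇒ m₃ = -1706.4764/6 = -284.41274
m₂^(3/2) = 39.86556^(1.5) = 251.70783
g₁ = m₃ / m₂^(3/2) = -284.41274 / 251.70783 ≈ -1.130

-1.130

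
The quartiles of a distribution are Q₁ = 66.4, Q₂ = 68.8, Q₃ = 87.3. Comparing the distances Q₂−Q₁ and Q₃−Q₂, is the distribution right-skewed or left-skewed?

Q₂ − Q₁ = 2.4;  Q₃ − Q₂ = 18.5
Q₃ − Q₂ > Q₂ − Q₁ ⇒ the upper half is more spread out ⇒ right-skewed.

right-skewed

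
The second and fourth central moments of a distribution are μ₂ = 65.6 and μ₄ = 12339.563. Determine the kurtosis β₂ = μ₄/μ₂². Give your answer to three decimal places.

μ₂² = 65.6² = 4303.36000
μ₄/μ₂² = 12339.563 / 4303.36000 = 2.86743
β₂ ≈ 2.867

2.867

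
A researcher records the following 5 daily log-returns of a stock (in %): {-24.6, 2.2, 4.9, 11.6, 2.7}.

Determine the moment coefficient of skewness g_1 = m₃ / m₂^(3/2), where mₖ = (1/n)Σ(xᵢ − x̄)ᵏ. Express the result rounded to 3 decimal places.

-1.214

x̄ = (-24.6 + 2.2 + 4.9 + 11.6 + 2.7) / 5 = -0.6400
deviations (xᵢ − x̄): -23.9600, 2.8400, 5.5400, 12.2400, 3.3400
Σ(xᵢ − x̄)² = 773.8120 ⇒ m₂ = 773.8120/5 = 154.76240
Σ(xᵢ − x̄)³ = -11691.0302 ⇒ m₃ = -11691.0302/5 = -2338.20605
m₂^(3/2) = 154.76240^(1.5) = 1925.29899
g_1 = m₃ / m₂^(3/2) = -2338.20605 / 1925.29899 ≈ -1.214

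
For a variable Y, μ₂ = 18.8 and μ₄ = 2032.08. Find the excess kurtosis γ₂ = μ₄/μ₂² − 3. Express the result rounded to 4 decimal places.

2.7494

μ₂² = 18.8² = 353.44000
μ₄/μ₂² = 2032.08 / 353.44000 = 5.74943
γ₂ = 5.74943 − 3 ≈ 2.7494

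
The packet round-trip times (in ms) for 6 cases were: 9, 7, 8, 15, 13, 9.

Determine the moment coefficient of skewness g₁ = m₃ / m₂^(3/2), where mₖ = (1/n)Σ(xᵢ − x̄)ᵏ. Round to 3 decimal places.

x̄ = (9 + 7 + 8 + 15 + 13 + 9) / 6 = 10.1667
deviations (xᵢ − x̄): -1.1667, -3.1667, -2.1667, 4.8333, 2.8333, -1.1667
Σ(xᵢ − x̄)² = 48.8333 ⇒ m₂ = 48.8333/6 = 8.13889
Σ(xᵢ − x̄)³ = 90.5556 ⇒ m₃ = 90.5556/6 = 15.09259
m₂^(3/2) = 8.13889^(1.5) = 23.21922
g₁ = m₃ / m₂^(3/2) = 15.09259 / 23.21922 ≈ 0.650

0.650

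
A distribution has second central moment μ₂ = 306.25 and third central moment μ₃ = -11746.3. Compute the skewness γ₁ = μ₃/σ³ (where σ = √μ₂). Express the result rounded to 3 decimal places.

σ = √μ₂ = √306.25 = 17.50000
σ³ = μ₂^(3/2) = 5359.37500
γ₁ = μ₃/σ³ = -11746.3 / 5359.37500 ≈ -2.192

-2.192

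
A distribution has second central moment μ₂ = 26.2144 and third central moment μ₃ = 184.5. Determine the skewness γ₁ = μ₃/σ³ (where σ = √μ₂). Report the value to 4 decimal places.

1.3746

σ = √μ₂ = √26.2144 = 5.12000
σ³ = μ₂^(3/2) = 134.21773
γ₁ = μ₃/σ³ = 184.5 / 134.21773 ≈ 1.3746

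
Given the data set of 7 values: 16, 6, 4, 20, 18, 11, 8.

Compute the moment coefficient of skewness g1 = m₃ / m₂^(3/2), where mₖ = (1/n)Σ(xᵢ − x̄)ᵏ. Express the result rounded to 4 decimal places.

0.0736

x̄ = (16 + 6 + 4 + 20 + 18 + 11 + 8) / 7 = 11.8571
deviations (xᵢ − x̄): 4.1429, -5.8571, -7.8571, 8.1429, 6.1429, -0.8571, -3.8571
Σ(xᵢ − x̄)² = 232.8571 ⇒ m₂ = 232.8571/7 = 33.26531
Σ(xᵢ − x̄)³ = 98.8163 ⇒ m₃ = 98.8163/7 = 14.11662
m₂^(3/2) = 33.26531^(1.5) = 191.86126
g1 = m₃ / m₂^(3/2) = 14.11662 / 191.86126 ≈ 0.0736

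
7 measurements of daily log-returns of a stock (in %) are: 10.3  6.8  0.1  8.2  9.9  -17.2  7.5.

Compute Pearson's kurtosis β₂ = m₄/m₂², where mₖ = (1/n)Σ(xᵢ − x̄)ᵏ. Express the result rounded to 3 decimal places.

x̄ = 3.6571
Σ(xᵢ − x̄)² = 576.0571 ⇒ m₂ = 82.29388
Σ(xᵢ − x̄)⁴ = 193610.5719 ⇒ m₄ = 27658.65313
m₂² = 6772.28228
β₂ = m₄/m₂² = 27658.65313 / 6772.28228 ≈ 4.084

4.084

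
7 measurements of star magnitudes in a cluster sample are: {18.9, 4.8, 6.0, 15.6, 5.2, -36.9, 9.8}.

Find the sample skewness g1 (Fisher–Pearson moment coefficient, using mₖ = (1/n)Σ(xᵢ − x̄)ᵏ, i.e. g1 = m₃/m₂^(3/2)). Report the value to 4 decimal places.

-1.6698

x̄ = (18.9 + 4.8 + 6.0 + 15.6 + 5.2 - 36.9 + 9.8) / 7 = 3.3429
deviations (xᵢ − x̄): 15.5571, 1.4571, 2.6571, 12.2571, 1.8571, -40.2429, 6.4571
Σ(xᵢ − x̄)² = 2066.0771 ⇒ m₂ = 2066.0771/7 = 295.15388
Σ(xᵢ − x̄)³ = -59268.6220 ⇒ m₃ = -59268.6220/7 = -8466.94601
m₂^(3/2) = 295.15388^(1.5) = 5070.75631
g1 = m₃ / m₂^(3/2) = -8466.94601 / 5070.75631 ≈ -1.6698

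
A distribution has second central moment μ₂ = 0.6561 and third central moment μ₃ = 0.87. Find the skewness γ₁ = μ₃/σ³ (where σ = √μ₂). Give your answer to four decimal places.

σ = √μ₂ = √0.6561 = 0.81000
σ³ = μ₂^(3/2) = 0.53144
γ₁ = μ₃/σ³ = 0.87 / 0.53144 ≈ 1.6371

1.6371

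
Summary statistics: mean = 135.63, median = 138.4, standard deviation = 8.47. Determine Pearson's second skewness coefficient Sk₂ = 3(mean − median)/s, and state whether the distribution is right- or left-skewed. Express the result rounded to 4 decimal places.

Sk₂ = 3(135.63 − 138.4) / 8.47 = 3 × -2.7700 / 8.47
    = -8.3100 / 8.47 ≈ -0.9811
Sk₂ < 0 ⇒ mean < median ⇒ left-skewed (negative skew).

-0.9811, left-skewed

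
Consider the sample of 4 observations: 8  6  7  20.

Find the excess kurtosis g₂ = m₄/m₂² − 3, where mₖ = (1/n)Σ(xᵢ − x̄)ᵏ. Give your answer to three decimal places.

x̄ = 10.2500
Σ(xᵢ − x̄)² = 128.7500 ⇒ m₂ = 32.18750
Σ(xᵢ − x̄)⁴ = 9500.3281 ⇒ m₄ = 2375.08203
m₂² = 1036.03516
g₂ = m₄/m₂² − 3 = 2.29247 − 3 ≈ -0.708

-0.708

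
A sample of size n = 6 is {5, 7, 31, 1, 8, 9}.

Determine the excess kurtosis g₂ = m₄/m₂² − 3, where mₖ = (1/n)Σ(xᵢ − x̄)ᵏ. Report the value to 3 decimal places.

0.744

x̄ = 10.1667
Σ(xᵢ − x̄)² = 560.8333 ⇒ m₂ = 93.47222
Σ(xᵢ − x̄)⁴ = 196277.8194 ⇒ m₄ = 32712.96991
m₂² = 8737.05633
g₂ = m₄/m₂² − 3 = 3.74416 − 3 ≈ 0.744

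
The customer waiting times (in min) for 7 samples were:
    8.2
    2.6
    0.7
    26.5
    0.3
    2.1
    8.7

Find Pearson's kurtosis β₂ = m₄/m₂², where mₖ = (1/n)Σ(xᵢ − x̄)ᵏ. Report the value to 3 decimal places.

3.964

x̄ = 7.0143
Σ(xᵢ − x̄)² = 512.5286 ⇒ m₂ = 73.21837
Σ(xᵢ − x̄)⁴ = 148761.7924 ⇒ m₄ = 21251.68462
m₂² = 5360.92932
β₂ = m₄/m₂² = 21251.68462 / 5360.92932 ≈ 3.964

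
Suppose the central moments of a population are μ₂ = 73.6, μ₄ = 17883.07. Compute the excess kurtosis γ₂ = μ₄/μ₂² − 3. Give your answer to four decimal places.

μ₂² = 73.6² = 5416.96000
μ₄/μ₂² = 17883.07 / 5416.96000 = 3.30131
γ₂ = 3.30131 − 3 ≈ 0.3013

0.3013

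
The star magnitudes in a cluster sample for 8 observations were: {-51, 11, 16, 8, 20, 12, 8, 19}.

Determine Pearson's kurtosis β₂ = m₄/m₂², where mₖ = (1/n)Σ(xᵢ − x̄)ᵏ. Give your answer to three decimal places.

5.709

x̄ = 5.3750
Σ(xᵢ − x̄)² = 3779.8750 ⇒ m₂ = 472.48438
Σ(xᵢ − x̄)⁴ = 10196556.2441 ⇒ m₄ = 1274569.53052
m₂² = 223241.48462
β₂ = m₄/m₂² = 1274569.53052 / 223241.48462 ≈ 5.709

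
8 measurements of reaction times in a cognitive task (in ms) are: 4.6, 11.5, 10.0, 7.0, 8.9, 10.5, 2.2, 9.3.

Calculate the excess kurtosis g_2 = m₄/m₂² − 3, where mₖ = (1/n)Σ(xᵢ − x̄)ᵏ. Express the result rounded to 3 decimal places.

x̄ = 8.0000
Σ(xᵢ − x̄)² = 71.2000 ⇒ m₂ = 8.90000
Σ(xᵢ − x̄)⁴ = 1474.9204 ⇒ m₄ = 184.36505
m₂² = 79.21000
g_2 = m₄/m₂² − 3 = 2.32755 − 3 ≈ -0.672

-0.672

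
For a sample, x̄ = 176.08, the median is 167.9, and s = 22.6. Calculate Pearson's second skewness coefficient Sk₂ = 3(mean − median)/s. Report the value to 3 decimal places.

1.086

Sk₂ = 3(176.08 − 167.9) / 22.6 = 3 × 8.1800 / 22.6
    = 24.5400 / 22.6 ≈ 1.086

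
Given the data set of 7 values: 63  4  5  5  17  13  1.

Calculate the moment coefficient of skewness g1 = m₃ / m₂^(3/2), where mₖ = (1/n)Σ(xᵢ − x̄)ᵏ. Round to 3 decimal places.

1.775

x̄ = (63 + 4 + 5 + 5 + 17 + 13 + 1) / 7 = 15.4286
deviations (xᵢ − x̄): 47.5714, -11.4286, -10.4286, -10.4286, 1.5714, -2.4286, -14.4286
Σ(xᵢ − x̄)² = 2827.7143 ⇒ m₂ = 2827.7143/7 = 403.95918
Σ(xᵢ − x̄)³ = 100880.8163 ⇒ m₃ = 100880.8163/7 = 14411.54519
m₂^(3/2) = 403.95918^(1.5) = 8119.06894
g1 = m₃ / m₂^(3/2) = 14411.54519 / 8119.06894 ≈ 1.775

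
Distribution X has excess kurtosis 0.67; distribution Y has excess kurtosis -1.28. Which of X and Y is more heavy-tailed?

X

Higher excess kurtosis ⇒ heavier tails relative to the normal distribution.
0.67 vs -1.28: the larger is 0.67, so X has heavier tails. (X is leptokurtic — heavier-than-normal tails; the other is platykurtic.)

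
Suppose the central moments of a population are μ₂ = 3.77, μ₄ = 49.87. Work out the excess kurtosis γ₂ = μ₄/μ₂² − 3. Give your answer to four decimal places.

0.5088

μ₂² = 3.77² = 14.21290
μ₄/μ₂² = 49.87 / 14.21290 = 3.50878
γ₂ = 3.50878 − 3 ≈ 0.5088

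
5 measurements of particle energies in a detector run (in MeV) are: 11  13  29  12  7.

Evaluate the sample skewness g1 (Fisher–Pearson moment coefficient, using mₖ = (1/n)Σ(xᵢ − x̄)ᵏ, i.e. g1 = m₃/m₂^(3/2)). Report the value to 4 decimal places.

1.2179

x̄ = (11 + 13 + 29 + 12 + 7) / 5 = 14.4000
deviations (xᵢ − x̄): -3.4000, -1.4000, 14.6000, -2.4000, -7.4000
Σ(xᵢ − x̄)² = 287.2000 ⇒ m₂ = 287.2000/5 = 57.44000
Σ(xᵢ − x̄)³ = 2651.0400 ⇒ m₃ = 2651.0400/5 = 530.20800
m₂^(3/2) = 57.44000^(1.5) = 435.33306
g1 = m₃ / m₂^(3/2) = 530.20800 / 435.33306 ≈ 1.2179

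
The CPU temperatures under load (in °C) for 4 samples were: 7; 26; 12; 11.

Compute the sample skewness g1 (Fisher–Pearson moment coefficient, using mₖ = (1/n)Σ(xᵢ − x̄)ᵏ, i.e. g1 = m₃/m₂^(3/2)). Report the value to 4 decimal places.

0.9132

x̄ = (7 + 26 + 12 + 11) / 4 = 14.0000
deviations (xᵢ − x̄): -7.0000, 12.0000, -2.0000, -3.0000
Σ(xᵢ − x̄)² = 206.0000 ⇒ m₂ = 206.0000/4 = 51.50000
Σ(xᵢ − x̄)³ = 1350.0000 ⇒ m₃ = 1350.0000/4 = 337.50000
m₂^(3/2) = 51.50000^(1.5) = 369.58203
g1 = m₃ / m₂^(3/2) = 337.50000 / 369.58203 ≈ 0.9132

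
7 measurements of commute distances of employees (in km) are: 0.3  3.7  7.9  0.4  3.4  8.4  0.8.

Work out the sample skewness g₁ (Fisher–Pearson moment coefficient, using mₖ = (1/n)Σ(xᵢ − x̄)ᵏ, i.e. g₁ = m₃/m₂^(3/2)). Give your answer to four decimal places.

x̄ = (0.3 + 3.7 + 7.9 + 0.4 + 3.4 + 8.4 + 0.8) / 7 = 3.5571
deviations (xᵢ − x̄): -3.2571, 0.1429, 4.3429, -3.1571, -0.1571, 4.8429, -2.7571
Σ(xᵢ − x̄)² = 70.5371 ⇒ m₂ = 70.5371/7 = 10.07673
Σ(xᵢ − x̄)³ = 108.5046 ⇒ m₃ = 108.5046/7 = 15.50066
m₂^(3/2) = 10.07673^(1.5) = 31.98746
g₁ = m₃ / m₂^(3/2) = 15.50066 / 31.98746 ≈ 0.4846

0.4846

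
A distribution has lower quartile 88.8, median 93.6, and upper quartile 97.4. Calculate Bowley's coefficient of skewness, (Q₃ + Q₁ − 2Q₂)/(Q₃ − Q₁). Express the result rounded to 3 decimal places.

numerator: Q₃ + Q₁ − 2Q₂ = 97.4 + 88.8 − 2×93.6 = -1.0000
denominator: Q₃ − Q₁ = 97.4 − 88.8 = 8.6000
Bowley skewness = -1.0000 / 8.6000 ≈ -0.116

-0.116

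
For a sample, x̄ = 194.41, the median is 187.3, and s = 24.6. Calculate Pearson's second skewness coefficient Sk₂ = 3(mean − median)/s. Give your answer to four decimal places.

0.8671

Sk₂ = 3(194.41 − 187.3) / 24.6 = 3 × 7.1100 / 24.6
    = 21.3300 / 24.6 ≈ 0.8671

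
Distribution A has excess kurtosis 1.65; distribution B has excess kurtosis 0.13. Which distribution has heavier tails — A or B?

Higher excess kurtosis ⇒ heavier tails relative to the normal distribution.
1.65 vs 0.13: the larger is 1.65, so A has heavier tails.

A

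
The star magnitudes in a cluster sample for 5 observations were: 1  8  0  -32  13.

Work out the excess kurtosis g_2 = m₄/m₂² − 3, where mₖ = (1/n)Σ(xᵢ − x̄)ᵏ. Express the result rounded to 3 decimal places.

-0.159

x̄ = -2.0000
Σ(xᵢ − x̄)² = 1238.0000 ⇒ m₂ = 247.60000
Σ(xᵢ − x̄)⁴ = 870722.0000 ⇒ m₄ = 174144.40000
m₂² = 61305.76000
g_2 = m₄/m₂² − 3 = 2.84059 − 3 ≈ -0.159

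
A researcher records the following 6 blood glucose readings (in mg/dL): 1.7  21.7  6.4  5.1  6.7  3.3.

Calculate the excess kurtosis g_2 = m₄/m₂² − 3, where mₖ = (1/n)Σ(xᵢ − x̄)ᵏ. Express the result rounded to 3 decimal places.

x̄ = 7.4833
Σ(xᵢ − x̄)² = 260.5283 ⇒ m₂ = 43.42139
Σ(xᵢ − x̄)⁴ = 42308.8890 ⇒ m₄ = 7051.48151
m₂² = 1885.41701
g_2 = m₄/m₂² − 3 = 3.74001 − 3 ≈ 0.740

0.740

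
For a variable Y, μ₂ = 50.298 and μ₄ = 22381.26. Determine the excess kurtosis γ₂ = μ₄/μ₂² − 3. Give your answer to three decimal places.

5.847

μ₂² = 50.298² = 2529.88880
μ₄/μ₂² = 22381.26 / 2529.88880 = 8.84674
γ₂ = 8.84674 − 3 ≈ 5.847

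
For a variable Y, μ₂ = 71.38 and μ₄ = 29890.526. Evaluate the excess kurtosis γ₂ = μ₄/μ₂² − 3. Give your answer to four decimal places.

μ₂² = 71.38² = 5095.10440
μ₄/μ₂² = 29890.526 / 5095.10440 = 5.86652
γ₂ = 5.86652 − 3 ≈ 2.8665

2.8665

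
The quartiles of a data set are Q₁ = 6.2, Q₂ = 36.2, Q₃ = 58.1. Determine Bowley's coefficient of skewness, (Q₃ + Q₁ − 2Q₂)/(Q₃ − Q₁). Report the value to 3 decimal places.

numerator: Q₃ + Q₁ − 2Q₂ = 58.1 + 6.2 − 2×36.2 = -8.1000
denominator: Q₃ − Q₁ = 58.1 − 6.2 = 51.9000
Bowley skewness = -8.1000 / 51.9000 ≈ -0.156

-0.156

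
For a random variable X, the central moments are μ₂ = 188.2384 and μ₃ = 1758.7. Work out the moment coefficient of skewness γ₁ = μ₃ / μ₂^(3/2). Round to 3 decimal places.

σ = √μ₂ = √188.2384 = 13.72000
σ³ = μ₂^(3/2) = 2582.63085
γ₁ = μ₃/σ³ = 1758.7 / 2582.63085 ≈ 0.681

0.681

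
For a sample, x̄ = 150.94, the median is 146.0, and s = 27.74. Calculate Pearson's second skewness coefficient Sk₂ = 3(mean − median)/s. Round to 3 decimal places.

0.534

Sk₂ = 3(150.94 − 146.0) / 27.74 = 3 × 4.9400 / 27.74
    = 14.8200 / 27.74 ≈ 0.534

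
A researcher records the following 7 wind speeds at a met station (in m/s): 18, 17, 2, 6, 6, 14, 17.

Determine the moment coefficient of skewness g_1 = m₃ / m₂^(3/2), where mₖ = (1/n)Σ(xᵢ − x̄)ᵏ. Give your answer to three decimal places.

-0.323

x̄ = (18 + 17 + 2 + 6 + 6 + 14 + 17) / 7 = 11.4286
deviations (xᵢ − x̄): 6.5714, 5.5714, -9.4286, -5.4286, -5.4286, 2.5714, 5.5714
Σ(xᵢ − x̄)² = 259.7143 ⇒ m₂ = 259.7143/7 = 37.10204
Σ(xᵢ − x̄)³ = -511.4694 ⇒ m₃ = -511.4694/7 = -73.06706
m₂^(3/2) = 37.10204^(1.5) = 225.99389
g_1 = m₃ / m₂^(3/2) = -73.06706 / 225.99389 ≈ -0.323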